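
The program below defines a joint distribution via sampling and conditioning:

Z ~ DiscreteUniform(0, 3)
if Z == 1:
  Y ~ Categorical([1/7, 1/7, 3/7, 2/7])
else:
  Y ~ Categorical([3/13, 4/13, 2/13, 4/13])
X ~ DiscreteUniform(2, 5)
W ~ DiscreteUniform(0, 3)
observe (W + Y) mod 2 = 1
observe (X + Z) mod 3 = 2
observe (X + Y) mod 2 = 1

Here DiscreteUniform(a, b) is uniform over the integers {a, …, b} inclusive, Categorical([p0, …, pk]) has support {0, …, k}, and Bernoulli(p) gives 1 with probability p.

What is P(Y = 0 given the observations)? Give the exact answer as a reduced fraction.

P(Y = 0 | obs) = 63/256

Enumerate traces; 24 have nonzero weight after conditioning:
  (Z=0, Y=0, X=5, W=1) weight 3/832
  (Z=0, Y=0, X=5, W=3) weight 3/832
  (Z=0, Y=1, X=2, W=0) weight 1/208
  (Z=0, Y=1, X=2, W=2) weight 1/208
  (Z=0, Y=2, X=5, W=1) weight 1/416
  (Z=0, Y=2, X=5, W=3) weight 1/416
  (Z=0, Y=3, X=2, W=0) weight 1/208
  (Z=0, Y=3, X=2, W=2) weight 1/208
  … 16 more
Group by Y:
  weight(Y=0) = 9/416
  weight(Y=1) = 69/2912
  weight(Y=2) = 3/208
  weight(Y=3) = 41/1456
Total weight = 9/416 + 69/2912 + 3/208 + 41/1456 = 8/91
P(Y=0 | obs) = 9/416 / 8/91 = 63/256
P(Y=1 | obs) = 69/2912 / 8/91 = 69/256
P(Y=2 | obs) = 3/208 / 8/91 = 21/128
P(Y=3 | obs) = 41/1456 / 8/91 = 41/128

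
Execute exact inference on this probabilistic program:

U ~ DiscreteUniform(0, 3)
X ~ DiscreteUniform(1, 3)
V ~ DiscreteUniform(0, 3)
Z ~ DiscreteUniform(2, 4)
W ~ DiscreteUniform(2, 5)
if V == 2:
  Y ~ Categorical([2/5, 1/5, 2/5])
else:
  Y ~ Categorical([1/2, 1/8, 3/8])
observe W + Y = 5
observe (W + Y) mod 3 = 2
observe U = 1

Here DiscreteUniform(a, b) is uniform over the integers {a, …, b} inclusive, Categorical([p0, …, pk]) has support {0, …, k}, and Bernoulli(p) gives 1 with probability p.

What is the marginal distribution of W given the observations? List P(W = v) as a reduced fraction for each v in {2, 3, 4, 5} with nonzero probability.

P(W=3) = 61/160, P(W=4) = 23/160, P(W=5) = 19/40

Enumerate traces; 108 have nonzero weight after conditioning:
  (U=1, X=1, V=0, Z=2, W=3, Y=2) weight 1/1536
  (U=1, X=1, V=0, Z=2, W=4, Y=1) weight 1/4608
  (U=1, X=1, V=0, Z=2, W=5, Y=0) weight 1/1152
  (U=1, X=1, V=0, Z=3, W=3, Y=2) weight 1/1536
  (U=1, X=1, V=0, Z=3, W=4, Y=1) weight 1/4608
  (U=1, X=1, V=0, Z=3, W=5, Y=0) weight 1/1152
  (U=1, X=1, V=0, Z=4, W=3, Y=2) weight 1/1536
  (U=1, X=1, V=0, Z=4, W=4, Y=1) weight 1/4608
  … 100 more
Group by W:
  weight(W=3) = 61/2560
  weight(W=4) = 23/2560
  weight(W=5) = 19/640
Total weight = 61/2560 + 23/2560 + 19/640 = 1/16
P(W=3 | obs) = 61/2560 / 1/16 = 61/160
P(W=4 | obs) = 23/2560 / 1/16 = 23/160
P(W=5 | obs) = 19/640 / 1/16 = 19/40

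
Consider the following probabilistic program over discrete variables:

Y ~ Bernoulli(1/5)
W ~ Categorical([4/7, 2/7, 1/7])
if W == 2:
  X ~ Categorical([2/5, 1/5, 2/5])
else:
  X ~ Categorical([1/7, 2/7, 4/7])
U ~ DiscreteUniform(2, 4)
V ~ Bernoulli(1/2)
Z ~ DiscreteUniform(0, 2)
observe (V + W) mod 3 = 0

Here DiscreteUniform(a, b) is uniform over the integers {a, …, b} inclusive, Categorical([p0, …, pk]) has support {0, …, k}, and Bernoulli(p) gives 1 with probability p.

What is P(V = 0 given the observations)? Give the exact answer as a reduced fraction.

P(V = 0 | obs) = 4/5

Enumerate traces; 108 have nonzero weight after conditioning:
  (Y=0, W=0, X=0, U=2, V=0, Z=0) weight 8/2205
  (Y=0, W=0, X=0, U=2, V=0, Z=1) weight 8/2205
  (Y=0, W=0, X=0, U=2, V=0, Z=2) weight 8/2205
  (Y=0, W=0, X=0, U=3, V=0, Z=0) weight 8/2205
  (Y=0, W=0, X=0, U=3, V=0, Z=1) weight 8/2205
  (Y=0, W=0, X=0, U=3, V=0, Z=2) weight 8/2205
  (Y=0, W=0, X=0, U=4, V=0, Z=0) weight 8/2205
  (Y=0, W=0, X=0, U=4, V=0, Z=1) weight 8/2205
  (Y=0, W=2, X=0, U=2, V=1, Z=0) weight 4/1575
  … 99 more
Group by V:
  weight(V=0) = 2/7
  weight(V=1) = 1/14
Total weight = 2/7 + 1/14 = 5/14
P(V=0 | obs) = 2/7 / 5/14 = 4/5
P(V=1 | obs) = 1/14 / 5/14 = 1/5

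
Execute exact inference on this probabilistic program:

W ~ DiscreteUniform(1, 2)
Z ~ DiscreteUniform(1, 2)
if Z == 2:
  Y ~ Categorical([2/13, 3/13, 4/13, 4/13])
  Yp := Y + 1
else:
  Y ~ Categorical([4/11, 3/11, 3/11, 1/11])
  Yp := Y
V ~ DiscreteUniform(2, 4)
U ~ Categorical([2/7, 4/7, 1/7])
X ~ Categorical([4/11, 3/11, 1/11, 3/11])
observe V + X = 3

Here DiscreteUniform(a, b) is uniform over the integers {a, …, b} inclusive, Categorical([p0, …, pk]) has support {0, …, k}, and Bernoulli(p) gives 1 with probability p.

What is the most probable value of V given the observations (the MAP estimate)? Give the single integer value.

Enumerate traces; 96 have nonzero weight after conditioning:
  (W=1, Z=1, Y=0, V=2, U=0, X=1) weight 2/847
  (W=1, Z=1, Y=0, V=2, U=1, X=1) weight 4/847
  (W=1, Z=1, Y=0, V=2, U=2, X=1) weight 1/847
  (W=1, Z=1, Y=0, V=3, U=0, X=0) weight 8/2541
  (W=1, Z=1, Y=0, V=3, U=1, X=0) weight 16/2541
  (W=1, Z=1, Y=0, V=3, U=2, X=0) weight 4/2541
  (W=1, Z=1, Y=1, V=2, U=0, X=1) weight 3/1694
  (W=1, Z=1, Y=1, V=2, U=1, X=1) weight 3/847
  … 88 more
Group by V:
  weight(V=2) = 1/11
  weight(V=3) = 4/33
Total weight = 1/11 + 4/33 = 7/33
P(V=2 | obs) = 1/11 / 7/33 = 3/7
P(V=3 | obs) = 4/33 / 7/33 = 4/7
argmax = 3

argmax_v P(V = v | obs) = 3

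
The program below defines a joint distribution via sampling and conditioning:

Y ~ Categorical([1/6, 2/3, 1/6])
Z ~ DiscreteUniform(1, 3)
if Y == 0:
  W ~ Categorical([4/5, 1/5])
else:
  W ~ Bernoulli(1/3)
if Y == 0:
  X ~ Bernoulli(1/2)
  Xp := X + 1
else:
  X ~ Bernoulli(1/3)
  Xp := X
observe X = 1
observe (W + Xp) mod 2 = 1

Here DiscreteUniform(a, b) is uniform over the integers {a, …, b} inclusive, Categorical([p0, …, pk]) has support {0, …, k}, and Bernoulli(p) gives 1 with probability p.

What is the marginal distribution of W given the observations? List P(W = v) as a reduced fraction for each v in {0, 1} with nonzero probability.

P(W=0) = 100/109, P(W=1) = 9/109

Enumerate traces; 9 have nonzero weight after conditioning:
  (Y=0, Z=1, W=1, X=1) weight 1/180
  (Y=0, Z=2, W=1, X=1) weight 1/180
  (Y=0, Z=3, W=1, X=1) weight 1/180
  (Y=1, Z=1, W=0, X=1) weight 4/81
  (Y=1, Z=2, W=0, X=1) weight 4/81
  (Y=1, Z=3, W=0, X=1) weight 4/81
  (Y=2, Z=1, W=0, X=1) weight 1/81
  (Y=2, Z=2, W=0, X=1) weight 1/81
  … 1 more
Group by W:
  weight(W=0) = 5/27
  weight(W=1) = 1/60
Total weight = 5/27 + 1/60 = 109/540
P(W=0 | obs) = 5/27 / 109/540 = 100/109
P(W=1 | obs) = 1/60 / 109/540 = 9/109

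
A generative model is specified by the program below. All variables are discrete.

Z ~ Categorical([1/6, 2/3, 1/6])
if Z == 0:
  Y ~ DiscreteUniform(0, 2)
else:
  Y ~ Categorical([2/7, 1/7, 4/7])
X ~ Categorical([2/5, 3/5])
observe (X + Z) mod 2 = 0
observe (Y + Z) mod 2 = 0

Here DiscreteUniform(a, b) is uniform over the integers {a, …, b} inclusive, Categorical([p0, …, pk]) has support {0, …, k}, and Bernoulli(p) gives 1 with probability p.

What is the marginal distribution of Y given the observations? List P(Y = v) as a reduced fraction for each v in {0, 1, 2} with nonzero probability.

P(Y=0) = 13/50, P(Y=1) = 9/25, P(Y=2) = 19/50

Enumerate traces; 5 have nonzero weight after conditioning:
  (Z=0, Y=0, X=0) weight 1/45
  (Z=0, Y=2, X=0) weight 1/45
  (Z=1, Y=1, X=1) weight 2/35
  (Z=2, Y=0, X=0) weight 2/105
  (Z=2, Y=2, X=0) weight 4/105
Group by Y:
  weight(Y=0) = 13/315
  weight(Y=1) = 2/35
  weight(Y=2) = 19/315
Total weight = 13/315 + 2/35 + 19/315 = 10/63
P(Y=0 | obs) = 13/315 / 10/63 = 13/50
P(Y=1 | obs) = 2/35 / 10/63 = 9/25
P(Y=2 | obs) = 19/315 / 10/63 = 19/50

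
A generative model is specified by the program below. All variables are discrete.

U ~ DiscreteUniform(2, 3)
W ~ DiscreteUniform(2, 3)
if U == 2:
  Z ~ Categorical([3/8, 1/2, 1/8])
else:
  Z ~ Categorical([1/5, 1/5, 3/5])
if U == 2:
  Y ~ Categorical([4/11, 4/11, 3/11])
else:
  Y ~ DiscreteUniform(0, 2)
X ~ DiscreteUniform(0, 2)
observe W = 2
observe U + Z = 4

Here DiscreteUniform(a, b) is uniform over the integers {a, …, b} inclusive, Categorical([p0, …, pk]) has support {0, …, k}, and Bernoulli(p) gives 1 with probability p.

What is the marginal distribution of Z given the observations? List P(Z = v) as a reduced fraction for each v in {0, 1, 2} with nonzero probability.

P(Z=1) = 8/13, P(Z=2) = 5/13

Enumerate traces; 18 have nonzero weight after conditioning:
  (U=2, W=2, Z=2, Y=0, X=0) weight 1/264
  (U=2, W=2, Z=2, Y=0, X=1) weight 1/264
  (U=2, W=2, Z=2, Y=0, X=2) weight 1/264
  (U=2, W=2, Z=2, Y=1, X=0) weight 1/264
  (U=2, W=2, Z=2, Y=1, X=1) weight 1/264
  (U=2, W=2, Z=2, Y=1, X=2) weight 1/264
  (U=2, W=2, Z=2, Y=2, X=0) weight 1/352
  (U=2, W=2, Z=2, Y=2, X=1) weight 1/352
  (U=3, W=2, Z=1, Y=0, X=0) weight 1/180
  … 9 more
Group by Z:
  weight(Z=1) = 1/20
  weight(Z=2) = 1/32
Total weight = 1/20 + 1/32 = 13/160
P(Z=1 | obs) = 1/20 / 13/160 = 8/13
P(Z=2 | obs) = 1/32 / 13/160 = 5/13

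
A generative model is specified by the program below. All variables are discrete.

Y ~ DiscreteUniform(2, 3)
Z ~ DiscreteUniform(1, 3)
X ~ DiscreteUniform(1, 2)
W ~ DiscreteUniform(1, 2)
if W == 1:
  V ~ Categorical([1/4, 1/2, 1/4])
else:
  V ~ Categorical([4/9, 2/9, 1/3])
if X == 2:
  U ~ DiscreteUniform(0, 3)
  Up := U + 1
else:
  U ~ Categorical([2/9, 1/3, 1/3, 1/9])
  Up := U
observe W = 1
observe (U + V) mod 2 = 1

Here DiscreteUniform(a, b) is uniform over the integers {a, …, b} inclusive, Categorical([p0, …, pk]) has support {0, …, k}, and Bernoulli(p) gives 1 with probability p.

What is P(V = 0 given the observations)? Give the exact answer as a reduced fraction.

Enumerate traces; 72 have nonzero weight after conditioning:
  (Y=2, Z=1, X=1, W=1, V=0, U=1) weight 1/288
  (Y=2, Z=1, X=1, W=1, V=0, U=3) weight 1/864
  (Y=2, Z=1, X=1, W=1, V=1, U=0) weight 1/216
  (Y=2, Z=1, X=1, W=1, V=1, U=2) weight 1/144
  (Y=2, Z=1, X=1, W=1, V=2, U=1) weight 1/288
  (Y=2, Z=1, X=1, W=1, V=2, U=3) weight 1/864
  (Y=2, Z=1, X=2, W=1, V=0, U=1) weight 1/384
  (Y=2, Z=1, X=2, W=1, V=0, U=3) weight 1/384
  … 64 more
Group by V:
  weight(V=0) = 17/288
  weight(V=1) = 19/144
  weight(V=2) = 17/288
Total weight = 17/288 + 19/144 + 17/288 = 1/4
P(V=0 | obs) = 17/288 / 1/4 = 17/72
P(V=1 | obs) = 19/144 / 1/4 = 19/36
P(V=2 | obs) = 17/288 / 1/4 = 17/72

P(V = 0 | obs) = 17/72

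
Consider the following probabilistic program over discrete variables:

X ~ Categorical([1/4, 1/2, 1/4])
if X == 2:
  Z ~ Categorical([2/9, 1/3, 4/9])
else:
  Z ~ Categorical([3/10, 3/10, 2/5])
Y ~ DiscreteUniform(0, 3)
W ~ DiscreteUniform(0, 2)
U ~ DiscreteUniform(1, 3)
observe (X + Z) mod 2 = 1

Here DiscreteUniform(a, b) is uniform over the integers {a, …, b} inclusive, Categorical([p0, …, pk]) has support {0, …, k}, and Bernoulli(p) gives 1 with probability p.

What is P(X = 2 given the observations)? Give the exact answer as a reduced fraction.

P(X = 2 | obs) = 10/61

Enumerate traces; 144 have nonzero weight after conditioning:
  (X=0, Z=1, Y=0, W=0, U=1) weight 1/480
  (X=0, Z=1, Y=0, W=0, U=2) weight 1/480
  (X=0, Z=1, Y=0, W=0, U=3) weight 1/480
  (X=0, Z=1, Y=0, W=1, U=1) weight 1/480
  (X=0, Z=1, Y=0, W=1, U=2) weight 1/480
  (X=0, Z=1, Y=0, W=1, U=3) weight 1/480
  (X=0, Z=1, Y=0, W=2, U=1) weight 1/480
  (X=0, Z=1, Y=0, W=2, U=2) weight 1/480
  (X=1, Z=0, Y=0, W=0, U=1) weight 1/240
  (X=2, Z=1, Y=0, W=0, U=1) weight 1/432
  … 134 more
Group by X:
  weight(X=0) = 3/40
  weight(X=1) = 7/20
  weight(X=2) = 1/12
Total weight = 3/40 + 7/20 + 1/12 = 61/120
P(X=0 | obs) = 3/40 / 61/120 = 9/61
P(X=1 | obs) = 7/20 / 61/120 = 42/61
P(X=2 | obs) = 1/12 / 61/120 = 10/61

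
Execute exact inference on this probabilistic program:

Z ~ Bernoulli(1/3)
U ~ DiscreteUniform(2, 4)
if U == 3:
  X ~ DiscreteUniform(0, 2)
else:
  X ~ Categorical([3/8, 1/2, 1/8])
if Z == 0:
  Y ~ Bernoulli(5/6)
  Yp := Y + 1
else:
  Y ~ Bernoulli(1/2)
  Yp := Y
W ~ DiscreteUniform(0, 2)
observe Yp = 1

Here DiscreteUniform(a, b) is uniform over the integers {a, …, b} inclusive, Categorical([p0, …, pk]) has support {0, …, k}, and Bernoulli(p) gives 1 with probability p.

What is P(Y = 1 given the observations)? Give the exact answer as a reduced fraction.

Enumerate traces; 54 have nonzero weight after conditioning:
  (Z=0, U=2, X=0, Y=0, W=0) weight 1/216
  (Z=0, U=2, X=0, Y=0, W=1) weight 1/216
  (Z=0, U=2, X=0, Y=0, W=2) weight 1/216
  (Z=0, U=2, X=1, Y=0, W=0) weight 1/162
  (Z=0, U=2, X=1, Y=0, W=1) weight 1/162
  (Z=0, U=2, X=1, Y=0, W=2) weight 1/162
  (Z=0, U=2, X=2, Y=0, W=0) weight 1/648
  (Z=0, U=2, X=2, Y=0, W=1) weight 1/648
  (Z=1, U=2, X=0, Y=1, W=0) weight 1/144
  … 45 more
Group by Y:
  weight(Y=0) = 1/9
  weight(Y=1) = 1/6
Total weight = 1/9 + 1/6 = 5/18
P(Y=0 | obs) = 1/9 / 5/18 = 2/5
P(Y=1 | obs) = 1/6 / 5/18 = 3/5

P(Y = 1 | obs) = 3/5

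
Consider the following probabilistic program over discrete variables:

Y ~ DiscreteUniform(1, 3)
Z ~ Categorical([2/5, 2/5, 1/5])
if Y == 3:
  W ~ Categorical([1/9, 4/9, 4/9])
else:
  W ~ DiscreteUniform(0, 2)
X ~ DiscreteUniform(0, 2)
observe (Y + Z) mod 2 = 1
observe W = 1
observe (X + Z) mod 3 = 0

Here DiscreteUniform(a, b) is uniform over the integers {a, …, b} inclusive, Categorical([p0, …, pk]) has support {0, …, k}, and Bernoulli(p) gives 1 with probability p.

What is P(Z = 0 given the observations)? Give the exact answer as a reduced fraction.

P(Z = 0 | obs) = 14/27

Enumerate traces; 5 have nonzero weight after conditioning:
  (Y=1, Z=0, W=1, X=0) weight 2/135
  (Y=1, Z=2, W=1, X=1) weight 1/135
  (Y=2, Z=1, W=1, X=2) weight 2/135
  (Y=3, Z=0, W=1, X=0) weight 8/405
  (Y=3, Z=2, W=1, X=1) weight 4/405
Group by Z:
  weight(Z=0) = 14/405
  weight(Z=1) = 2/135
  weight(Z=2) = 7/405
Total weight = 14/405 + 2/135 + 7/405 = 1/15
P(Z=0 | obs) = 14/405 / 1/15 = 14/27
P(Z=1 | obs) = 2/135 / 1/15 = 2/9
P(Z=2 | obs) = 7/405 / 1/15 = 7/27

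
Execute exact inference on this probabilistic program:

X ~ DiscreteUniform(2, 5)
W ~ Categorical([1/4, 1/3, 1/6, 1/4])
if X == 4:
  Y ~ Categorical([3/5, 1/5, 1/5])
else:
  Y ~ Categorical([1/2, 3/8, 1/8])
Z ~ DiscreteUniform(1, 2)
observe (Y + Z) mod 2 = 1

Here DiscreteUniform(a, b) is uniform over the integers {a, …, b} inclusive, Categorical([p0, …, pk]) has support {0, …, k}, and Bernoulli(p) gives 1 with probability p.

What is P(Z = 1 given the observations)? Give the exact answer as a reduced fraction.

Enumerate traces; 48 have nonzero weight after conditioning:
  (X=2, W=0, Y=0, Z=1) weight 1/64
  (X=2, W=0, Y=1, Z=2) weight 3/256
  (X=2, W=0, Y=2, Z=1) weight 1/256
  (X=2, W=1, Y=0, Z=1) weight 1/48
  (X=2, W=1, Y=1, Z=2) weight 1/64
  (X=2, W=1, Y=2, Z=1) weight 1/192
  (X=2, W=2, Y=0, Z=1) weight 1/96
  (X=2, W=2, Y=1, Z=2) weight 1/128
  … 40 more
Group by Z:
  weight(Z=1) = 107/320
  weight(Z=2) = 53/320
Total weight = 107/320 + 53/320 = 1/2
P(Z=1 | obs) = 107/320 / 1/2 = 107/160
P(Z=2 | obs) = 53/320 / 1/2 = 53/160

P(Z = 1 | obs) = 107/160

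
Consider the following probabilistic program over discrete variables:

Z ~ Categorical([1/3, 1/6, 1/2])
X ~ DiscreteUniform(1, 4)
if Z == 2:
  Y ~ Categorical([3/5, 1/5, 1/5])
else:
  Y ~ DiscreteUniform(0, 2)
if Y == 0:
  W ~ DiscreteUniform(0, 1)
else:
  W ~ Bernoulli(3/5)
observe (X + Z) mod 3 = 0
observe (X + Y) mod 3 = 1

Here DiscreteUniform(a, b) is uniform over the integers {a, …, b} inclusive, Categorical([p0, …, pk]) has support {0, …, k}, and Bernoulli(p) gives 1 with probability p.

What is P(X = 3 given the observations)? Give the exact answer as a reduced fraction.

P(X = 3 | obs) = 10/69

Enumerate traces; 8 have nonzero weight after conditioning:
  (Z=0, X=3, Y=1, W=0) weight 1/90
  (Z=0, X=3, Y=1, W=1) weight 1/60
  (Z=1, X=2, Y=2, W=0) weight 1/180
  (Z=1, X=2, Y=2, W=1) weight 1/120
  (Z=2, X=1, Y=0, W=0) weight 3/80
  (Z=2, X=1, Y=0, W=1) weight 3/80
  (Z=2, X=4, Y=0, W=0) weight 3/80
  (Z=2, X=4, Y=0, W=1) weight 3/80
Group by X:
  weight(X=1) = 3/40
  weight(X=2) = 1/72
  weight(X=3) = 1/36
  weight(X=4) = 3/40
Total weight = 3/40 + 1/72 + 1/36 + 3/40 = 23/120
P(X=1 | obs) = 3/40 / 23/120 = 9/23
P(X=2 | obs) = 1/72 / 23/120 = 5/69
P(X=3 | obs) = 1/36 / 23/120 = 10/69
P(X=4 | obs) = 3/40 / 23/120 = 9/23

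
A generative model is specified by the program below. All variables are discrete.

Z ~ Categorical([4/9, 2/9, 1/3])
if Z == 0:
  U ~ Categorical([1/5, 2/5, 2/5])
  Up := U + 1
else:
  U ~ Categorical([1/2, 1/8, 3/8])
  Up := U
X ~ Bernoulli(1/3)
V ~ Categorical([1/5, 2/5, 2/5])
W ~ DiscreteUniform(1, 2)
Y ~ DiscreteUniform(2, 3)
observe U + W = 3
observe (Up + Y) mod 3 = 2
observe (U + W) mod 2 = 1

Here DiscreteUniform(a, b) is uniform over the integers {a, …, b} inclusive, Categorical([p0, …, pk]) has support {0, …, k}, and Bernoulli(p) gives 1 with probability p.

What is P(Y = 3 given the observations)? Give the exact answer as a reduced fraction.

Enumerate traces; 24 have nonzero weight after conditioning:
  (Z=0, U=1, X=0, V=0, W=2, Y=3) weight 4/675
  (Z=0, U=1, X=0, V=1, W=2, Y=3) weight 8/675
  (Z=0, U=1, X=0, V=2, W=2, Y=3) weight 8/675
  (Z=0, U=1, X=1, V=0, W=2, Y=3) weight 2/675
  (Z=0, U=1, X=1, V=1, W=2, Y=3) weight 4/675
  (Z=0, U=1, X=1, V=2, W=2, Y=3) weight 4/675
  (Z=0, U=2, X=0, V=0, W=1, Y=2) weight 4/675
  (Z=0, U=2, X=0, V=1, W=1, Y=2) weight 8/675
  … 16 more
Group by Y:
  weight(Y=2) = 2/45
  weight(Y=3) = 139/1440
Total weight = 2/45 + 139/1440 = 203/1440
P(Y=2 | obs) = 2/45 / 203/1440 = 64/203
P(Y=3 | obs) = 139/1440 / 203/1440 = 139/203

P(Y = 3 | obs) = 139/203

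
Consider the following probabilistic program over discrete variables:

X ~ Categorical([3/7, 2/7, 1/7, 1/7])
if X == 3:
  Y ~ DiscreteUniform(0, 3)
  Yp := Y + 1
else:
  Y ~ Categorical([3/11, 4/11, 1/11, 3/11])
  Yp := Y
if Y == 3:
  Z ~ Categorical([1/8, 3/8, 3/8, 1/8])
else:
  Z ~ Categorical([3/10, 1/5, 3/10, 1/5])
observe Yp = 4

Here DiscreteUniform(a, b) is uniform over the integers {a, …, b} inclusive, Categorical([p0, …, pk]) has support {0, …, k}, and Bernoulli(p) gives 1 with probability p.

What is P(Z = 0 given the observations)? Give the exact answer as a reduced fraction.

P(Z = 0 | obs) = 1/8

Enumerate traces; 4 have nonzero weight after conditioning:
  (X=3, Y=3, Z=0) weight 1/224
  (X=3, Y=3, Z=1) weight 3/224
  (X=3, Y=3, Z=2) weight 3/224
  (X=3, Y=3, Z=3) weight 1/224
Group by Z:
  weight(Z=0) = 1/224
  weight(Z=1) = 3/224
  weight(Z=2) = 3/224
  weight(Z=3) = 1/224
Total weight = 1/224 + 3/224 + 3/224 + 1/224 = 1/28
P(Z=0 | obs) = 1/224 / 1/28 = 1/8
P(Z=1 | obs) = 3/224 / 1/28 = 3/8
P(Z=2 | obs) = 3/224 / 1/28 = 3/8
P(Z=3 | obs) = 1/224 / 1/28 = 1/8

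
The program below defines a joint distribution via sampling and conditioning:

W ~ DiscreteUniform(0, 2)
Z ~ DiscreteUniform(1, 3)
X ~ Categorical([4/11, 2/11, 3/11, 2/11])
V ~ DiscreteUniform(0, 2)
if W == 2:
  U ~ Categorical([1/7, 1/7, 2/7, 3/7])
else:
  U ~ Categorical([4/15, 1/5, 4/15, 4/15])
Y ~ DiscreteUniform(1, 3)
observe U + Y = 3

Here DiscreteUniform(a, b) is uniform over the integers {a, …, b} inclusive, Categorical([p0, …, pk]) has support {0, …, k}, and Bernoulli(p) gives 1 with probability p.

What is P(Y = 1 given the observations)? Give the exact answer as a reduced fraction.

Enumerate traces; 324 have nonzero weight after conditioning:
  (W=0, Z=1, X=0, V=0, U=0, Y=3) weight 16/13365
  (W=0, Z=1, X=0, V=0, U=1, Y=2) weight 4/4455
  (W=0, Z=1, X=0, V=0, U=2, Y=1) weight 16/13365
  (W=0, Z=1, X=0, V=1, U=0, Y=3) weight 16/13365
  (W=0, Z=1, X=0, V=1, U=1, Y=2) weight 4/4455
  (W=0, Z=1, X=0, V=1, U=2, Y=1) weight 16/13365
  (W=0, Z=1, X=0, V=2, U=0, Y=3) weight 16/13365
  (W=0, Z=1, X=0, V=2, U=1, Y=2) weight 4/4455
  … 316 more
Group by Y:
  weight(Y=1) = 86/945
  weight(Y=2) = 19/315
  weight(Y=3) = 71/945
Total weight = 86/945 + 19/315 + 71/945 = 214/945
P(Y=1 | obs) = 86/945 / 214/945 = 43/107
P(Y=2 | obs) = 19/315 / 214/945 = 57/214
P(Y=3 | obs) = 71/945 / 214/945 = 71/214

P(Y = 1 | obs) = 43/107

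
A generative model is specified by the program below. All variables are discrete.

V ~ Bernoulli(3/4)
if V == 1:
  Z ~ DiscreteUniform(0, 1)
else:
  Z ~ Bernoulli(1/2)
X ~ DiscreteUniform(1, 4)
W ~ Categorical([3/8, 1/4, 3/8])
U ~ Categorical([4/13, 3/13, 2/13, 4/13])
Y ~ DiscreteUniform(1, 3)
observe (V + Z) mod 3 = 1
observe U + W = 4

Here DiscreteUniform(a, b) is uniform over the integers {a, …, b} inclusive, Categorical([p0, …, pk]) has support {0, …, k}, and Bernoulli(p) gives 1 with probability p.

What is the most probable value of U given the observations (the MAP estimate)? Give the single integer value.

Enumerate traces; 48 have nonzero weight after conditioning:
  (V=0, Z=1, X=1, W=1, U=3, Y=1) weight 1/1248
  (V=0, Z=1, X=1, W=1, U=3, Y=2) weight 1/1248
  (V=0, Z=1, X=1, W=1, U=3, Y=3) weight 1/1248
  (V=0, Z=1, X=1, W=2, U=2, Y=1) weight 1/1664
  (V=0, Z=1, X=1, W=2, U=2, Y=2) weight 1/1664
  (V=0, Z=1, X=1, W=2, U=2, Y=3) weight 1/1664
  (V=0, Z=1, X=2, W=1, U=3, Y=1) weight 1/1248
  (V=0, Z=1, X=2, W=1, U=3, Y=2) weight 1/1248
  … 40 more
Group by U:
  weight(U=2) = 3/104
  weight(U=3) = 1/26
Total weight = 3/104 + 1/26 = 7/104
P(U=2 | obs) = 3/104 / 7/104 = 3/7
P(U=3 | obs) = 1/26 / 7/104 = 4/7
argmax = 3

argmax_v P(U = v | obs) = 3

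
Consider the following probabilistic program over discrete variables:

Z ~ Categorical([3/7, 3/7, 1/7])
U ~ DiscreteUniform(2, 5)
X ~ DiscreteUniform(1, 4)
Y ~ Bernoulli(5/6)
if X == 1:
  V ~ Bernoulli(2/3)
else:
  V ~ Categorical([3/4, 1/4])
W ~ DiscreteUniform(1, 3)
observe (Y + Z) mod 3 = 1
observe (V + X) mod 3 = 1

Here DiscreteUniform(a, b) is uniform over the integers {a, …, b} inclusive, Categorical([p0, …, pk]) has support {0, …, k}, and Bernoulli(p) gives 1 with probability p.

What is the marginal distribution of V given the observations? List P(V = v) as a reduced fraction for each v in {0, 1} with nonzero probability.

Enumerate traces; 72 have nonzero weight after conditioning:
  (Z=0, U=2, X=1, Y=1, V=0, W=1) weight 5/2016
  (Z=0, U=2, X=1, Y=1, V=0, W=2) weight 5/2016
  (Z=0, U=2, X=1, Y=1, V=0, W=3) weight 5/2016
  (Z=0, U=2, X=3, Y=1, V=1, W=1) weight 5/2688
  (Z=0, U=2, X=3, Y=1, V=1, W=2) weight 5/2688
  (Z=0, U=2, X=3, Y=1, V=1, W=3) weight 5/2688
  (Z=0, U=2, X=4, Y=1, V=0, W=1) weight 5/896
  (Z=0, U=2, X=4, Y=1, V=0, W=2) weight 5/896
  … 64 more
Group by V:
  weight(V=0) = 13/112
  weight(V=1) = 3/112
Total weight = 13/112 + 3/112 = 1/7
P(V=0 | obs) = 13/112 / 1/7 = 13/16
P(V=1 | obs) = 3/112 / 1/7 = 3/16

P(V=0) = 13/16, P(V=1) = 3/16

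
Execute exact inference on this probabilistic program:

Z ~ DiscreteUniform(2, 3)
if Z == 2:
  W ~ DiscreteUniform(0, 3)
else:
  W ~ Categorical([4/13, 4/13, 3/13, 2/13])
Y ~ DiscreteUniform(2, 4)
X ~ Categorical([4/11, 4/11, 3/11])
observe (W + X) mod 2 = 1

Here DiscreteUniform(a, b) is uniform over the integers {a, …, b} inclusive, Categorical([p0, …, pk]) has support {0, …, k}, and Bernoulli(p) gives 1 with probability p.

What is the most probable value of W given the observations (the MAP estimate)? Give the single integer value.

argmax_v P(W = v | obs) = 1

Enumerate traces; 36 have nonzero weight after conditioning:
  (Z=2, W=0, Y=2, X=1) weight 1/66
  (Z=2, W=0, Y=3, X=1) weight 1/66
  (Z=2, W=0, Y=4, X=1) weight 1/66
  (Z=2, W=1, Y=2, X=0) weight 1/66
  (Z=2, W=1, Y=2, X=2) weight 1/88
  (Z=2, W=1, Y=3, X=0) weight 1/66
  (Z=2, W=1, Y=3, X=2) weight 1/88
  (Z=2, W=1, Y=4, X=0) weight 1/66
  (Z=2, W=2, Y=2, X=1) weight 1/66
  (Z=2, W=3, Y=2, X=0) weight 1/66
  … 26 more
Group by W:
  weight(W=0) = 29/286
  weight(W=1) = 203/1144
  weight(W=2) = 25/286
  weight(W=3) = 147/1144
Total weight = 29/286 + 203/1144 + 25/286 + 147/1144 = 283/572
P(W=0 | obs) = 29/286 / 283/572 = 58/283
P(W=1 | obs) = 203/1144 / 283/572 = 203/566
P(W=2 | obs) = 25/286 / 283/572 = 50/283
P(W=3 | obs) = 147/1144 / 283/572 = 147/566
argmax = 1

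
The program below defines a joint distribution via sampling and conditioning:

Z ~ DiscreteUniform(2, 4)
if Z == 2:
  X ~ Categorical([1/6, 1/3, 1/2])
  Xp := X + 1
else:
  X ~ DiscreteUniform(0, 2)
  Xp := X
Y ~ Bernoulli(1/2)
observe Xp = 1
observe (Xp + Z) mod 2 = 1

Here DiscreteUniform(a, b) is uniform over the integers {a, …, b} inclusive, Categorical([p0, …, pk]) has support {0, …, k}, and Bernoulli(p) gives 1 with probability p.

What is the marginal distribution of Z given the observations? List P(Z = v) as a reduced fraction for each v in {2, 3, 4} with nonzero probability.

P(Z=2) = 1/3, P(Z=4) = 2/3

Enumerate traces; 4 have nonzero weight after conditioning:
  (Z=2, X=0, Y=0) weight 1/36
  (Z=2, X=0, Y=1) weight 1/36
  (Z=4, X=1, Y=0) weight 1/18
  (Z=4, X=1, Y=1) weight 1/18
Group by Z:
  weight(Z=2) = 1/18
  weight(Z=4) = 1/9
Total weight = 1/18 + 1/9 = 1/6
P(Z=2 | obs) = 1/18 / 1/6 = 1/3
P(Z=4 | obs) = 1/9 / 1/6 = 2/3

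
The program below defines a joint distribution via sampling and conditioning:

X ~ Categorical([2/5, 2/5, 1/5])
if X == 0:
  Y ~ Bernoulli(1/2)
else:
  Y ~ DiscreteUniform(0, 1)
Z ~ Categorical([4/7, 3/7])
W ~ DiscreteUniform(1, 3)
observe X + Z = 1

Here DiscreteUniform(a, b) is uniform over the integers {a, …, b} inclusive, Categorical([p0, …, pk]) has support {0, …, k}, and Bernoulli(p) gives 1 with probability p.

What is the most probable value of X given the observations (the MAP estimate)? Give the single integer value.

argmax_v P(X = v | obs) = 1

Enumerate traces; 12 have nonzero weight after conditioning:
  (X=0, Y=0, Z=1, W=1) weight 1/35
  (X=0, Y=0, Z=1, W=2) weight 1/35
  (X=0, Y=0, Z=1, W=3) weight 1/35
  (X=0, Y=1, Z=1, W=1) weight 1/35
  (X=0, Y=1, Z=1, W=2) weight 1/35
  (X=0, Y=1, Z=1, W=3) weight 1/35
  (X=1, Y=0, Z=0, W=1) weight 4/105
  (X=1, Y=0, Z=0, W=2) weight 4/105
  … 4 more
Group by X:
  weight(X=0) = 6/35
  weight(X=1) = 8/35
Total weight = 6/35 + 8/35 = 2/5
P(X=0 | obs) = 6/35 / 2/5 = 3/7
P(X=1 | obs) = 8/35 / 2/5 = 4/7
argmax = 1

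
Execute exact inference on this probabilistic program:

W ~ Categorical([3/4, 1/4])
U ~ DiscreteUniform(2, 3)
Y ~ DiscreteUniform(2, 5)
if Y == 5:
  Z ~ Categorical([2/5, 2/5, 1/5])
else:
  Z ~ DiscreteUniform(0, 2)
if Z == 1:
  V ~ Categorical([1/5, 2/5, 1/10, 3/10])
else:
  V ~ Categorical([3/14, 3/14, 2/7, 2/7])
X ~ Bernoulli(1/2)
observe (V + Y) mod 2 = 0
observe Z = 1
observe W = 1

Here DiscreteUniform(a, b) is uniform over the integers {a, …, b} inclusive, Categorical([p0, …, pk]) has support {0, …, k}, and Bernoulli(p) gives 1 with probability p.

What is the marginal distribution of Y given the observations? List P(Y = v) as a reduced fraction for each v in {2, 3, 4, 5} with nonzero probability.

P(Y=2) = 15/107, P(Y=3) = 35/107, P(Y=4) = 15/107, P(Y=5) = 42/107

Enumerate traces; 32 have nonzero weight after conditioning:
  (W=1, U=2, Y=2, Z=1, V=0, X=0) weight 1/960
  (W=1, U=2, Y=2, Z=1, V=0, X=1) weight 1/960
  (W=1, U=2, Y=2, Z=1, V=2, X=0) weight 1/1920
  (W=1, U=2, Y=2, Z=1, V=2, X=1) weight 1/1920
  (W=1, U=2, Y=3, Z=1, V=1, X=0) weight 1/480
  (W=1, U=2, Y=3, Z=1, V=1, X=1) weight 1/480
  (W=1, U=2, Y=3, Z=1, V=3, X=0) weight 1/640
  (W=1, U=2, Y=3, Z=1, V=3, X=1) weight 1/640
  (W=1, U=2, Y=4, Z=1, V=0, X=0) weight 1/960
  (W=1, U=2, Y=5, Z=1, V=1, X=0) weight 1/400
  … 22 more
Group by Y:
  weight(Y=2) = 1/160
  weight(Y=3) = 7/480
  weight(Y=4) = 1/160
  weight(Y=5) = 7/400
Total weight = 1/160 + 7/480 + 1/160 + 7/400 = 107/2400
P(Y=2 | obs) = 1/160 / 107/2400 = 15/107
P(Y=3 | obs) = 7/480 / 107/2400 = 35/107
P(Y=4 | obs) = 1/160 / 107/2400 = 15/107
P(Y=5 | obs) = 7/400 / 107/2400 = 42/107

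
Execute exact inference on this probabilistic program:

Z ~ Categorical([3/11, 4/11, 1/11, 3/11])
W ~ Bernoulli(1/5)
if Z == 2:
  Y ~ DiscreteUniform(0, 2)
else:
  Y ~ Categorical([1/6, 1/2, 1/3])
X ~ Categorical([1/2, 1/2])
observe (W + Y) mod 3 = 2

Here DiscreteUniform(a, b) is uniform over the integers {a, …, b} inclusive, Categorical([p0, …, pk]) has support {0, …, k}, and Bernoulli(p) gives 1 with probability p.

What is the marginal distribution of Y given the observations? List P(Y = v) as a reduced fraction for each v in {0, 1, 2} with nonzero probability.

Enumerate traces; 16 have nonzero weight after conditioning:
  (Z=0, W=0, Y=2, X=0) weight 2/55
  (Z=0, W=0, Y=2, X=1) weight 2/55
  (Z=0, W=1, Y=1, X=0) weight 3/220
  (Z=0, W=1, Y=1, X=1) weight 3/220
  (Z=1, W=0, Y=2, X=0) weight 8/165
  (Z=1, W=0, Y=2, X=1) weight 8/165
  (Z=1, W=1, Y=1, X=0) weight 1/55
  (Z=1, W=1, Y=1, X=1) weight 1/55
  … 8 more
Group by Y:
  weight(Y=1) = 16/165
  weight(Y=2) = 4/15
Total weight = 16/165 + 4/15 = 4/11
P(Y=1 | obs) = 16/165 / 4/11 = 4/15
P(Y=2 | obs) = 4/15 / 4/11 = 11/15

P(Y=1) = 4/15, P(Y=2) = 11/15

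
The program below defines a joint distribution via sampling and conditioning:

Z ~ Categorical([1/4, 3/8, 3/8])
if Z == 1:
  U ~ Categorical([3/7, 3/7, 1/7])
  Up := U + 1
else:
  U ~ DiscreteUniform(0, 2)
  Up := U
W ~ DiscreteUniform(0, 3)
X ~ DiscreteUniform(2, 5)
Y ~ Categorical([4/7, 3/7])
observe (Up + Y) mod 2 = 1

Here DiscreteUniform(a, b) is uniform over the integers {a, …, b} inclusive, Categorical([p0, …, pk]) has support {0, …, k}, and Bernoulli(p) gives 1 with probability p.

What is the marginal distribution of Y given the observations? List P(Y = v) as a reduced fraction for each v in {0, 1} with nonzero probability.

P(Y=0) = 284/575, P(Y=1) = 291/575

Enumerate traces; 144 have nonzero weight after conditioning:
  (Z=0, U=0, W=0, X=2, Y=1) weight 1/448
  (Z=0, U=0, W=0, X=3, Y=1) weight 1/448
  (Z=0, U=0, W=0, X=4, Y=1) weight 1/448
  (Z=0, U=0, W=0, X=5, Y=1) weight 1/448
  (Z=0, U=0, W=1, X=2, Y=1) weight 1/448
  (Z=0, U=0, W=1, X=3, Y=1) weight 1/448
  (Z=0, U=0, W=1, X=4, Y=1) weight 1/448
  (Z=0, U=0, W=1, X=5, Y=1) weight 1/448
  (Z=0, U=1, W=0, X=2, Y=0) weight 1/336
  … 135 more
Group by Y:
  weight(Y=0) = 71/294
  weight(Y=1) = 97/392
Total weight = 71/294 + 97/392 = 575/1176
P(Y=0 | obs) = 71/294 / 575/1176 = 284/575
P(Y=1 | obs) = 97/392 / 575/1176 = 291/575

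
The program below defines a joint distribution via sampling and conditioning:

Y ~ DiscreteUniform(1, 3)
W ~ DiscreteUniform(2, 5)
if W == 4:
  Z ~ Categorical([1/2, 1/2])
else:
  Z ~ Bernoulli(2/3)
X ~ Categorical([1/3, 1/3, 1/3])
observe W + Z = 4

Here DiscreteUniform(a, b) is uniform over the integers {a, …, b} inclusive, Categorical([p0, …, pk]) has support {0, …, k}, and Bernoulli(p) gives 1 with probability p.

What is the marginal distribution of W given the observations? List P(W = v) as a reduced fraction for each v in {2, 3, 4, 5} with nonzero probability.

Enumerate traces; 18 have nonzero weight after conditioning:
  (Y=1, W=3, Z=1, X=0) weight 1/54
  (Y=1, W=3, Z=1, X=1) weight 1/54
  (Y=1, W=3, Z=1, X=2) weight 1/54
  (Y=1, W=4, Z=0, X=0) weight 1/72
  (Y=1, W=4, Z=0, X=1) weight 1/72
  (Y=1, W=4, Z=0, X=2) weight 1/72
  (Y=2, W=3, Z=1, X=0) weight 1/54
  (Y=2, W=3, Z=1, X=1) weight 1/54
  … 10 more
Group by W:
  weight(W=3) = 1/6
  weight(W=4) = 1/8
Total weight = 1/6 + 1/8 = 7/24
P(W=3 | obs) = 1/6 / 7/24 = 4/7
P(W=4 | obs) = 1/8 / 7/24 = 3/7

P(W=3) = 4/7, P(W=4) = 3/7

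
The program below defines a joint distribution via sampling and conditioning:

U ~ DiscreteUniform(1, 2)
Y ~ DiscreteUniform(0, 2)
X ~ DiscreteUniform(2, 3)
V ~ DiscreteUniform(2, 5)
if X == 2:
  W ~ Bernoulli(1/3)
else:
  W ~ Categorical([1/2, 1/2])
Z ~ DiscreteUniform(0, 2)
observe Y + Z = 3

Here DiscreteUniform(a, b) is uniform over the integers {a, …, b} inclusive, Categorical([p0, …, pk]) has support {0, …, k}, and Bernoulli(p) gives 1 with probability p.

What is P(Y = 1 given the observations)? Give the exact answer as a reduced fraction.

P(Y = 1 | obs) = 1/2

Enumerate traces; 64 have nonzero weight after conditioning:
  (U=1, Y=1, X=2, V=2, W=0, Z=2) weight 1/216
  (U=1, Y=1, X=2, V=2, W=1, Z=2) weight 1/432
  (U=1, Y=1, X=2, V=3, W=0, Z=2) weight 1/216
  (U=1, Y=1, X=2, V=3, W=1, Z=2) weight 1/432
  (U=1, Y=1, X=2, V=4, W=0, Z=2) weight 1/216
  (U=1, Y=1, X=2, V=4, W=1, Z=2) weight 1/432
  (U=1, Y=1, X=2, V=5, W=0, Z=2) weight 1/216
  (U=1, Y=1, X=2, V=5, W=1, Z=2) weight 1/432
  (U=1, Y=2, X=2, V=2, W=0, Z=1) weight 1/216
  … 55 more
Group by Y:
  weight(Y=1) = 1/9
  weight(Y=2) = 1/9
Total weight = 1/9 + 1/9 = 2/9
P(Y=1 | obs) = 1/9 / 2/9 = 1/2
P(Y=2 | obs) = 1/9 / 2/9 = 1/2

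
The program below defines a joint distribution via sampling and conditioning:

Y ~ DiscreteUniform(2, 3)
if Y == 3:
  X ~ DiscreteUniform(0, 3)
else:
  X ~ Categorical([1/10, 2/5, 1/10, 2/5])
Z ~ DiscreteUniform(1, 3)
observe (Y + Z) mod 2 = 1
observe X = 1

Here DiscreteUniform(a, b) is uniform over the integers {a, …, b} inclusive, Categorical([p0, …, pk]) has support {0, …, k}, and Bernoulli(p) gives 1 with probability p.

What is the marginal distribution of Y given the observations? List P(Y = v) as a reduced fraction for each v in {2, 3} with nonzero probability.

Enumerate traces; 3 have nonzero weight after conditioning:
  (Y=2, X=1, Z=1) weight 1/15
  (Y=2, X=1, Z=3) weight 1/15
  (Y=3, X=1, Z=2) weight 1/24
Group by Y:
  weight(Y=2) = 2/15
  weight(Y=3) = 1/24
Total weight = 2/15 + 1/24 = 7/40
P(Y=2 | obs) = 2/15 / 7/40 = 16/21
P(Y=3 | obs) = 1/24 / 7/40 = 5/21

P(Y=2) = 16/21, P(Y=3) = 5/21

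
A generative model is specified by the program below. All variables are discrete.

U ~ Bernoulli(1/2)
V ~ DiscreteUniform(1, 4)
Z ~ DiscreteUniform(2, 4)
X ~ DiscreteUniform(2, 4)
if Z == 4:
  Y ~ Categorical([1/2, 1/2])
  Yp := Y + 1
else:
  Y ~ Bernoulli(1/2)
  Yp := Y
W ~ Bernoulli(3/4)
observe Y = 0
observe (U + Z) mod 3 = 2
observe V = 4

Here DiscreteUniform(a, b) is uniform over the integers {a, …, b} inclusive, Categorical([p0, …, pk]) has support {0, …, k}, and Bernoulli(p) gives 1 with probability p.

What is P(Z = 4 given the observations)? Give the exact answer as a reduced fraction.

Enumerate traces; 12 have nonzero weight after conditioning:
  (U=0, V=4, Z=2, X=2, Y=0, W=0) weight 1/576
  (U=0, V=4, Z=2, X=2, Y=0, W=1) weight 1/192
  (U=0, V=4, Z=2, X=3, Y=0, W=0) weight 1/576
  (U=0, V=4, Z=2, X=3, Y=0, W=1) weight 1/192
  (U=0, V=4, Z=2, X=4, Y=0, W=0) weight 1/576
  (U=0, V=4, Z=2, X=4, Y=0, W=1) weight 1/192
  (U=1, V=4, Z=4, X=2, Y=0, W=0) weight 1/576
  (U=1, V=4, Z=4, X=2, Y=0, W=1) weight 1/192
  … 4 more
Group by Z:
  weight(Z=2) = 1/48
  weight(Z=4) = 1/48
Total weight = 1/48 + 1/48 = 1/24
P(Z=2 | obs) = 1/48 / 1/24 = 1/2
P(Z=4 | obs) = 1/48 / 1/24 = 1/2

P(Z = 4 | obs) = 1/2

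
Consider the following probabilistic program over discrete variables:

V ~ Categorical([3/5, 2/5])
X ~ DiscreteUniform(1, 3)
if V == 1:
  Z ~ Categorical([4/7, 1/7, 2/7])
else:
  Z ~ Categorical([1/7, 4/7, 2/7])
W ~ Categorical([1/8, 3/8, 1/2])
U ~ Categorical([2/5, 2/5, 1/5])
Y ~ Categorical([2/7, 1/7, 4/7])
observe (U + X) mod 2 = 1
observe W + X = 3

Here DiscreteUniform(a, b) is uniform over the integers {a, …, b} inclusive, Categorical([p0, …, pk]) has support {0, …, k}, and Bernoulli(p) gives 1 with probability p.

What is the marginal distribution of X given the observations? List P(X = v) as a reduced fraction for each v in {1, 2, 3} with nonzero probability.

P(X=1) = 4/7, P(X=2) = 2/7, P(X=3) = 1/7

Enumerate traces; 90 have nonzero weight after conditioning:
  (V=0, X=1, Z=0, W=2, U=0, Y=0) weight 2/1225
  (V=0, X=1, Z=0, W=2, U=0, Y=1) weight 1/1225
  (V=0, X=1, Z=0, W=2, U=0, Y=2) weight 4/1225
  (V=0, X=1, Z=0, W=2, U=2, Y=0) weight 1/1225
  (V=0, X=1, Z=0, W=2, U=2, Y=1) weight 1/2450
  (V=0, X=1, Z=0, W=2, U=2, Y=2) weight 2/1225
  (V=0, X=1, Z=1, W=2, U=0, Y=0) weight 8/1225
  (V=0, X=1, Z=1, W=2, U=0, Y=1) weight 4/1225
  (V=0, X=2, Z=0, W=1, U=1, Y=0) weight 3/2450
  (V=0, X=3, Z=0, W=0, U=0, Y=0) weight 1/2450
  … 80 more
Group by X:
  weight(X=1) = 1/10
  weight(X=2) = 1/20
  weight(X=3) = 1/40
Total weight = 1/10 + 1/20 + 1/40 = 7/40
P(X=1 | obs) = 1/10 / 7/40 = 4/7
P(X=2 | obs) = 1/20 / 7/40 = 2/7
P(X=3 | obs) = 1/40 / 7/40 = 1/7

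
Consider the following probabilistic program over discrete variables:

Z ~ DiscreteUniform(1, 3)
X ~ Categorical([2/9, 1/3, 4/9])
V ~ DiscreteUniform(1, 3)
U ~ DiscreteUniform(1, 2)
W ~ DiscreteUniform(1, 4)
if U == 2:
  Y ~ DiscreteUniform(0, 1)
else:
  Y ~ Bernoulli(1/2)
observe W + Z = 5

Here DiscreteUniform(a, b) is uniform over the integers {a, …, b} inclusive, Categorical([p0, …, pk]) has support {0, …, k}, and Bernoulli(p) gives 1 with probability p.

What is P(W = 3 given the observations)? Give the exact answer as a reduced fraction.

P(W = 3 | obs) = 1/3

Enumerate traces; 108 have nonzero weight after conditioning:
  (Z=1, X=0, V=1, U=1, W=4, Y=0) weight 1/648
  (Z=1, X=0, V=1, U=1, W=4, Y=1) weight 1/648
  (Z=1, X=0, V=1, U=2, W=4, Y=0) weight 1/648
  (Z=1, X=0, V=1, U=2, W=4, Y=1) weight 1/648
  (Z=1, X=0, V=2, U=1, W=4, Y=0) weight 1/648
  (Z=1, X=0, V=2, U=1, W=4, Y=1) weight 1/648
  (Z=1, X=0, V=2, U=2, W=4, Y=0) weight 1/648
  (Z=1, X=0, V=2, U=2, W=4, Y=1) weight 1/648
  (Z=2, X=0, V=1, U=1, W=3, Y=0) weight 1/648
  (Z=3, X=0, V=1, U=1, W=2, Y=0) weight 1/648
  … 98 more
Group by W:
  weight(W=2) = 1/12
  weight(W=3) = 1/12
  weight(W=4) = 1/12
Total weight = 1/12 + 1/12 + 1/12 = 1/4
P(W=2 | obs) = 1/12 / 1/4 = 1/3
P(W=3 | obs) = 1/12 / 1/4 = 1/3
P(W=4 | obs) = 1/12 / 1/4 = 1/3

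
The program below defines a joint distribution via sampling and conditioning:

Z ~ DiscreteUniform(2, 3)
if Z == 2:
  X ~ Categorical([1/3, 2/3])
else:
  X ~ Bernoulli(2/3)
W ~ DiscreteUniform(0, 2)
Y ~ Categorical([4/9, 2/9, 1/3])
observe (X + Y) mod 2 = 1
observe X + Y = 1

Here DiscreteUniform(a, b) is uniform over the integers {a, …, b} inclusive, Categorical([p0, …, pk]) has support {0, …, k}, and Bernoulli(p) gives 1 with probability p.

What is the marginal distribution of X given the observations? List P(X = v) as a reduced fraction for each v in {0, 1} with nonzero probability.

Enumerate traces; 12 have nonzero weight after conditioning:
  (Z=2, X=0, W=0, Y=1) weight 1/81
  (Z=2, X=0, W=1, Y=1) weight 1/81
  (Z=2, X=0, W=2, Y=1) weight 1/81
  (Z=2, X=1, W=0, Y=0) weight 4/81
  (Z=2, X=1, W=1, Y=0) weight 4/81
  (Z=2, X=1, W=2, Y=0) weight 4/81
  (Z=3, X=0, W=0, Y=1) weight 1/81
  (Z=3, X=0, W=1, Y=1) weight 1/81
  … 4 more
Group by X:
  weight(X=0) = 2/27
  weight(X=1) = 8/27
Total weight = 2/27 + 8/27 = 10/27
P(X=0 | obs) = 2/27 / 10/27 = 1/5
P(X=1 | obs) = 8/27 / 10/27 = 4/5

P(X=0) = 1/5, P(X=1) = 4/5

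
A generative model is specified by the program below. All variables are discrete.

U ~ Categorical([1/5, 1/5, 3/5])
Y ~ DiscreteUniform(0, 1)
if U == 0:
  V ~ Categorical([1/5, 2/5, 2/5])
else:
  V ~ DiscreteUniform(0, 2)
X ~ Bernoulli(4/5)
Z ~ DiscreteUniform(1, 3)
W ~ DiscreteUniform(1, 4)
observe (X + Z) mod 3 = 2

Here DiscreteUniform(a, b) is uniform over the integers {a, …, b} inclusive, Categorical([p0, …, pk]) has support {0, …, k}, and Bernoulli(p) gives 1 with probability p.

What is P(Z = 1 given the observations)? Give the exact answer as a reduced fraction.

Enumerate traces; 144 have nonzero weight after conditioning:
  (U=0, Y=0, V=0, X=0, Z=2, W=1) weight 1/3000
  (U=0, Y=0, V=0, X=0, Z=2, W=2) weight 1/3000
  (U=0, Y=0, V=0, X=0, Z=2, W=3) weight 1/3000
  (U=0, Y=0, V=0, X=0, Z=2, W=4) weight 1/3000
  (U=0, Y=0, V=0, X=1, Z=1, W=1) weight 1/750
  (U=0, Y=0, V=0, X=1, Z=1, W=2) weight 1/750
  (U=0, Y=0, V=0, X=1, Z=1, W=3) weight 1/750
  (U=0, Y=0, V=0, X=1, Z=1, W=4) weight 1/750
  … 136 more
Group by Z:
  weight(Z=1) = 4/15
  weight(Z=2) = 1/15
Total weight = 4/15 + 1/15 = 1/3
P(Z=1 | obs) = 4/15 / 1/3 = 4/5
P(Z=2 | obs) = 1/15 / 1/3 = 1/5

P(Z = 1 | obs) = 4/5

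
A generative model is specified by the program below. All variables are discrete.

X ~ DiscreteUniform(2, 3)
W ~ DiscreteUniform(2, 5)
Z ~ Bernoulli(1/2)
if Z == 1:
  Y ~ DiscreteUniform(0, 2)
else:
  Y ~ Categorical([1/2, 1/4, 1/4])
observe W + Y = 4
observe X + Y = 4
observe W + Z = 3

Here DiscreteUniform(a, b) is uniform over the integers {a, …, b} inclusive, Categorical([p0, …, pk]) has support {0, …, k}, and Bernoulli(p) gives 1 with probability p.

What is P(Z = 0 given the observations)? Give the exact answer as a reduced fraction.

Enumerate traces; 2 have nonzero weight after conditioning:
  (X=2, W=2, Z=1, Y=2) weight 1/48
  (X=3, W=3, Z=0, Y=1) weight 1/64
Group by Z:
  weight(Z=0) = 1/64
  weight(Z=1) = 1/48
Total weight = 1/64 + 1/48 = 7/192
P(Z=0 | obs) = 1/64 / 7/192 = 3/7
P(Z=1 | obs) = 1/48 / 7/192 = 4/7

P(Z = 0 | obs) = 3/7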